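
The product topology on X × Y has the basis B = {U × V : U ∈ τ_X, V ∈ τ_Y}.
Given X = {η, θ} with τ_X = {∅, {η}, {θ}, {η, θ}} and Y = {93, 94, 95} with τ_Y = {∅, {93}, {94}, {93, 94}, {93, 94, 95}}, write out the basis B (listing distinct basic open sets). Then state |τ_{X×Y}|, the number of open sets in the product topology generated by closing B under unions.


Basis B = {∅ × ∅, {η} × {93}, {η} × {94}, {θ} × {93}, {θ} × {94}, {η} × {93, 94}, {η, θ} × {93}, {η, θ} × {94}, {θ} × {93, 94}, {η} × {93, 94, 95}, {θ} × {93, 94, 95}, {η, θ} × {93, 94}, {η, θ} × {93, 94, 95}}; |τ_{X×Y}| = 25.

Enumerate products U × V with U ∈ τ_X, V ∈ τ_Y (deduplicated):
  ∅ × ∅ = {} (∅)
  {η} × {93} = {(η,93)}
  {η} × {94} = {(η,94)}
  {θ} × {93} = {(θ,93)}
  {θ} × {94} = {(θ,94)}
  {η} × {93, 94} = {(η,93), (η,94)}
  {η, θ} × {93} = {(η,93), (θ,93)}
  {η, θ} × {94} = {(η,94), (θ,94)}
  {θ} × {93, 94} = {(θ,93), (θ,94)}
  {η} × {93, 94, 95} = {(η,93), (η,94), (η,95)}
  {θ} × {93, 94, 95} = {(θ,93), (θ,94), (θ,95)}
  {η, θ} × {93, 94} = {(η,93), (η,94), (θ,93), (θ,94)}
  {η, θ} × {93, 94, 95} = {(η,93), (η,94), (η,95), (θ,93), (θ,94), (θ,95)}
These 13 distinct sets form the basis B.
Close under arbitrary unions to get τ_{X×Y}; counting gives |τ_{X×Y}| = 25.


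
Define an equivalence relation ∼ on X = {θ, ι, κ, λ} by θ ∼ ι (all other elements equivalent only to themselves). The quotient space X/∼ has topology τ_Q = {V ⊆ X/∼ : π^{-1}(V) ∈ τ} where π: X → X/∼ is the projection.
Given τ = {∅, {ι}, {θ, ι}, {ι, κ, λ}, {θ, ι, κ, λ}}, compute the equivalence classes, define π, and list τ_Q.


X/∼ = {[θ=ι], [κ], [λ]}; |τ_Q| = 3.

Equivalence classes: [θ=ι], [κ], [λ].
Quotient map π: X → X/∼ sends θ ↦ [θ=ι], ι ↦ [θ=ι], κ ↦ [κ], λ ↦ [λ].
For each subset V ⊆ X/∼, compute π^{-1}(V) ⊆ X and check whether π^{-1}(V) ∈ τ. V is open in τ_Q iff π^{-1}(V) ∈ τ.
  V = {}: π^{-1}(V) = ∅ ∈ τ ✓.
  V = {[θ=ι]}: π^{-1}(V) = {θ, ι} ∈ τ ✓.
  V = {[κ]}: π^{-1}(V) = {κ} ∉ τ ✗.
  V = {[θ=ι], [κ]}: π^{-1}(V) = {θ, ι, κ} ∉ τ ✗.
  V = {[λ]}: π^{-1}(V) = {λ} ∉ τ ✗.
  V = {[θ=ι], [λ]}: π^{-1}(V) = {θ, ι, λ} ∉ τ ✗.
  V = {[κ], [λ]}: π^{-1}(V) = {κ, λ} ∉ τ ✗.
  V = {[θ=ι], [κ], [λ]}: π^{-1}(V) = {θ, ι, κ, λ} ∈ τ ✓.
Open sets in the quotient: τ_Q = {{}, {[θ=ι]}, {[θ=ι], [κ], [λ]}} (3 elements).


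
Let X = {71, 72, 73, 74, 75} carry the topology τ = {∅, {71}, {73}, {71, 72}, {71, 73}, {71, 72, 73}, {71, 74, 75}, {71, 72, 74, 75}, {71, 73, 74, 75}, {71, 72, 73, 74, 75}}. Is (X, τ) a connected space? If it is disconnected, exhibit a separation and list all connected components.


(X, τ) is disconnected; components = [{73}, {71, 72, 74, 75}].

Find clopen sets (U ∈ τ with X ∖ U ∈ τ):
  U = ∅, X ∖ U = {71, 72, 73, 74, 75} — both open, so U is clopen.
  U = {73}, X ∖ U = {71, 72, 74, 75} — both open, so U is clopen.
  U = {71, 72, 74, 75}, X ∖ U = {73} — both open, so U is clopen.
  U = {71, 72, 73, 74, 75}, X ∖ U = ∅ — both open, so U is clopen.
Nontrivial clopen(s) exist: e.g. {71, 72, 74, 75}. So (X, τ) is disconnected.
Compute connected components by grouping points that agree on all clopens:
  component: {73}
  component: {71, 72, 74, 75}


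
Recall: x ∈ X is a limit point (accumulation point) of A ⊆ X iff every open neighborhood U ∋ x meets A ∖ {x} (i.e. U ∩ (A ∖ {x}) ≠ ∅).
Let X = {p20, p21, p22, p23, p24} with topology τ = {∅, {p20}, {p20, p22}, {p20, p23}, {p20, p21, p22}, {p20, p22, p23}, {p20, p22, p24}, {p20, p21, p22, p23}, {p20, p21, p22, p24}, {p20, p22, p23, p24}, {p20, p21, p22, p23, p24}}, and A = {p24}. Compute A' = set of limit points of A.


A' = ∅

For each x ∈ X, list the open sets U ∈ τ with x ∈ U, then check whether U ∩ (A ∖ {x}) ≠ ∅ for every such U.
  x = p20: open {p20} ∋ x has {p20} ∩ (A ∖ {p20}) = ∅, so x is NOT a limit point.
  x = p21: open {p20, p21, p22} ∋ x has {p20, p21, p22} ∩ (A ∖ {p21}) = ∅, so x is NOT a limit point.
  x = p22: open {p20, p22} ∋ x has {p20, p22} ∩ (A ∖ {p22}) = ∅, so x is NOT a limit point.
  x = p23: open {p20, p23} ∋ x has {p20, p23} ∩ (A ∖ {p23}) = ∅, so x is NOT a limit point.
  x = p24: open {p20, p22, p24} ∋ x has {p20, p22, p24} ∩ (A ∖ {p24}) = ∅, so x is NOT a limit point.
Collecting: A' = ∅.


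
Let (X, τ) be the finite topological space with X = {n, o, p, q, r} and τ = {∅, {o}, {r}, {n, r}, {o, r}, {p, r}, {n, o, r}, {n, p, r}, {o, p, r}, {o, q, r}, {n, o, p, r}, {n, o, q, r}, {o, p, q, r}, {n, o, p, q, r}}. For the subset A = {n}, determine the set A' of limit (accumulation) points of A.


A' = ∅

For each x ∈ X, list the open sets U ∈ τ with x ∈ U, then check whether U ∩ (A ∖ {x}) ≠ ∅ for every such U.
  x = n: open {n, r} ∋ x has {n, r} ∩ (A ∖ {n}) = ∅, so x is NOT a limit point.
  x = o: open {o} ∋ x has {o} ∩ (A ∖ {o}) = ∅, so x is NOT a limit point.
  x = p: open {p, r} ∋ x has {p, r} ∩ (A ∖ {p}) = ∅, so x is NOT a limit point.
  x = q: open {o, q, r} ∋ x has {o, q, r} ∩ (A ∖ {q}) = ∅, so x is NOT a limit point.
  x = r: open {r} ∋ x has {r} ∩ (A ∖ {r}) = ∅, so x is NOT a limit point.
Collecting: A' = ∅.


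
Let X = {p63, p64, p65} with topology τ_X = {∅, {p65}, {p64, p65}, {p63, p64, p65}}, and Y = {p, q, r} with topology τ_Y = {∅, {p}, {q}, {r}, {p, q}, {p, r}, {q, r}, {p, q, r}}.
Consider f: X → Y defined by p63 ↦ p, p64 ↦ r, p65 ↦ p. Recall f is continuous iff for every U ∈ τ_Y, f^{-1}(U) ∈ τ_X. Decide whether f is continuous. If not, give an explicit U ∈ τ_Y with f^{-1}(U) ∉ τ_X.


f is NOT continuous.

Compute f^{-1}(U) for each U ∈ τ_Y:
  U = ∅: f^{-1}(U) = ∅ ∈ τ_X ✓.
  U = {p}: f^{-1}(U) = {p63, p65} ∉ τ_X ✗.
  U = {q}: f^{-1}(U) = ∅ ∈ τ_X ✓.
  U = {r}: f^{-1}(U) = {p64} ∉ τ_X ✗.
  U = {p, q}: f^{-1}(U) = {p63, p65} ∉ τ_X ✗.
  U = {p, r}: f^{-1}(U) = {p63, p64, p65} ∈ τ_X ✓.
  U = {q, r}: f^{-1}(U) = {p64} ∉ τ_X ✗.
  U = {p, q, r}: f^{-1}(U) = {p63, p64, p65} ∈ τ_X ✓.
Found U = {p} with f^{-1}(U) = {p63, p65} not in τ_X. Therefore f is NOT continuous.


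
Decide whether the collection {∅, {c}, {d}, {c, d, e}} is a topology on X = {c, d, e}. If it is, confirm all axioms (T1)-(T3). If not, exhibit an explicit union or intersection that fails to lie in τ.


τ is NOT a topology on X.

Axiom (T1): ∅ ∈ τ? Yes; X ∈ τ? Yes.
Axiom (T2/T3): check pairwise unions and intersections of members of τ.
Counterexample for (T2): {c} ∪ {d} = {c, d} ∉ τ. Therefore τ is NOT a topology.


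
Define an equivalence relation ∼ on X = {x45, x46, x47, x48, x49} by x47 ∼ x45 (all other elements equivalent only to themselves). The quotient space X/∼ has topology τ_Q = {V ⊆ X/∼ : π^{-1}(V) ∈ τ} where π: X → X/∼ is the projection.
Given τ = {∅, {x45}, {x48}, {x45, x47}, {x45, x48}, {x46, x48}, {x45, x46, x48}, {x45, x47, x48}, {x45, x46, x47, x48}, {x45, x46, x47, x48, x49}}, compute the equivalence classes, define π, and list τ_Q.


X/∼ = {[x45=x47], [x46], [x48], [x49]}; |τ_Q| = 7.

Equivalence classes: [x45=x47], [x46], [x48], [x49].
Quotient map π: X → X/∼ sends x45 ↦ [x45=x47], x46 ↦ [x46], x47 ↦ [x45=x47], x48 ↦ [x48], x49 ↦ [x49].
For each subset V ⊆ X/∼, compute π^{-1}(V) ⊆ X and check whether π^{-1}(V) ∈ τ. V is open in τ_Q iff π^{-1}(V) ∈ τ.
  V = {}: π^{-1}(V) = ∅ ∈ τ ✓.
  V = {[x45=x47]}: π^{-1}(V) = {x45, x47} ∈ τ ✓.
  V = {[x46]}: π^{-1}(V) = {x46} ∉ τ ✗.
  V = {[x45=x47], [x46]}: π^{-1}(V) = {x45, x46, x47} ∉ τ ✗.
  V = {[x48]}: π^{-1}(V) = {x48} ∈ τ ✓.
  V = {[x45=x47], [x48]}: π^{-1}(V) = {x45, x47, x48} ∈ τ ✓.
  V = {[x46], [x48]}: π^{-1}(V) = {x46, x48} ∈ τ ✓.
  V = {[x45=x47], [x46], [x48]}: π^{-1}(V) = {x45, x46, x47, x48} ∈ τ ✓.
  V = {[x49]}: π^{-1}(V) = {x49} ∉ τ ✗.
  V = {[x45=x47], [x49]}: π^{-1}(V) = {x45, x47, x49} ∉ τ ✗.
  V = {[x46], [x49]}: π^{-1}(V) = {x46, x49} ∉ τ ✗.
  V = {[x45=x47], [x46], [x49]}: π^{-1}(V) = {x45, x46, x47, x49} ∉ τ ✗.
  V = {[x48], [x49]}: π^{-1}(V) = {x48, x49} ∉ τ ✗.
  V = {[x45=x47], [x48], [x49]}: π^{-1}(V) = {x45, x47, x48, x49} ∉ τ ✗.
  V = {[x46], [x48], [x49]}: π^{-1}(V) = {x46, x48, x49} ∉ τ ✗.
  V = {[x45=x47], [x46], [x48], [x49]}: π^{-1}(V) = {x45, x46, x47, x48, x49} ∈ τ ✓.
Open sets in the quotient: τ_Q = {{}, {[x45=x47]}, {[x48]}, {[x45=x47], [x48]}, {[x46], [x48]}, {[x45=x47], [x46], [x48]}, {[x45=x47], [x46], [x48], [x49]}} (7 elements).


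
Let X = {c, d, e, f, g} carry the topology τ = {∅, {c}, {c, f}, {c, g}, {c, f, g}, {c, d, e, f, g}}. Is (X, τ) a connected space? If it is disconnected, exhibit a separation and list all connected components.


(X, τ) is connected.

Find clopen sets (U ∈ τ with X ∖ U ∈ τ):
  U = ∅, X ∖ U = {c, d, e, f, g} — both open, so U is clopen.
  U = {c, d, e, f, g}, X ∖ U = ∅ — both open, so U is clopen.
Only trivial clopens (∅ and X) exist, so (X, τ) is connected.
Compute connected components by grouping points that agree on all clopens:
  component: {c, d, e, f, g}


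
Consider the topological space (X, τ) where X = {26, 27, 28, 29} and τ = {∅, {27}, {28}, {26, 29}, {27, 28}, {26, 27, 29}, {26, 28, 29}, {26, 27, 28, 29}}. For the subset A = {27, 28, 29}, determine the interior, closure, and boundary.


int(A) = {27, 28}, cl(A) = {26, 27, 28, 29}, ∂A = {26, 29}.

Closed sets in (X, τ) are complements of opens:
  closed(X, τ) = {∅, {27}, {28}, {26, 29}, {27, 28}, {26, 27, 29}, {26, 28, 29}, {26, 27, 28, 29}}.
int(A) = ⋃ {U ∈ τ : U ⊆ A}. Opens contained in A: ∅, {27}, {28}, {27, 28}.
Taking the union of these: int(A) = {27, 28}.
cl(A) = ⋂ {C closed : A ⊆ C}. Closed sets containing A: {26, 27, 28, 29}.
Intersecting these: cl(A) = {26, 27, 28, 29}.
∂A = cl(A) ∖ int(A) = {26, 27, 28, 29} ∖ {27, 28} = {26, 29}.


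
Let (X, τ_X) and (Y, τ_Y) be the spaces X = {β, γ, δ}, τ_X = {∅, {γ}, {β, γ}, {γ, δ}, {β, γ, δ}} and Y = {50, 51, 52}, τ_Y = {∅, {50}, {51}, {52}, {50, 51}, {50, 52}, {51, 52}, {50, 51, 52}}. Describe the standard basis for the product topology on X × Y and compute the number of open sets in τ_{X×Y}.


Basis B = {∅ × ∅, {γ} × {50}, {γ} × {51}, {γ} × {52}, {β, γ} × {50}, {β, γ} × {51}, {β, γ} × {52}, {γ} × {50, 51}, {γ} × {50, 52}, {γ, δ} × {50}, {γ} × {51, 52}, {γ, δ} × {51}, {γ, δ} × {52}, {β, γ, δ} × {50}, {β, γ, δ} × {51}, {β, γ, δ} × {52}, {γ} × {50, 51, 52}, {β, γ} × {50, 51}, {β, γ} × {50, 52}, {β, γ} × {51, 52}, {γ, δ} × {50, 51}, {γ, δ} × {50, 52}, {γ, δ} × {51, 52}, {β, γ} × {50, 51, 52}, {β, γ, δ} × {50, 51}, {β, γ, δ} × {50, 52}, {β, γ, δ} × {51, 52}, {γ, δ} × {50, 51, 52}, {β, γ, δ} × {50, 51, 52}}; |τ_{X×Y}| = 125.

Enumerate products U × V with U ∈ τ_X, V ∈ τ_Y (deduplicated):
  ∅ × ∅ = {} (∅)
  {γ} × {50} = {(γ,50)}
  {γ} × {51} = {(γ,51)}
  {γ} × {52} = {(γ,52)}
  {β, γ} × {50} = {(β,50), (γ,50)}
  {β, γ} × {51} = {(β,51), (γ,51)}
  {β, γ} × {52} = {(β,52), (γ,52)}
  {γ} × {50, 51} = {(γ,50), (γ,51)}
  {γ} × {50, 52} = {(γ,50), (γ,52)}
  {γ, δ} × {50} = {(γ,50), (δ,50)}
  {γ} × {51, 52} = {(γ,51), (γ,52)}
  {γ, δ} × {51} = {(γ,51), (δ,51)}
  {γ, δ} × {52} = {(γ,52), (δ,52)}
  {β, γ, δ} × {50} = {(β,50), (γ,50), (δ,50)}
  {β, γ, δ} × {51} = {(β,51), (γ,51), (δ,51)}
  {β, γ, δ} × {52} = {(β,52), (γ,52), (δ,52)}
  {γ} × {50, 51, 52} = {(γ,50), (γ,51), (γ,52)}
  {β, γ} × {50, 51} = {(β,50), (β,51), (γ,50), (γ,51)}
  {β, γ} × {50, 52} = {(β,50), (β,52), (γ,50), (γ,52)}
  {β, γ} × {51, 52} = {(β,51), (β,52), (γ,51), (γ,52)}
  {γ, δ} × {50, 51} = {(γ,50), (γ,51), (δ,50), (δ,51)}
  {γ, δ} × {50, 52} = {(γ,50), (γ,52), (δ,50), (δ,52)}
  {γ, δ} × {51, 52} = {(γ,51), (γ,52), (δ,51), (δ,52)}
  {β, γ} × {50, 51, 52} = {(β,50), (β,51), (β,52), (γ,50), (γ,51), (γ,52)}
  {β, γ, δ} × {50, 51} = {(β,50), (β,51), (γ,50), (γ,51), (δ,50), (δ,51)}
  {β, γ, δ} × {50, 52} = {(β,50), (β,52), (γ,50), (γ,52), (δ,50), (δ,52)}
  {β, γ, δ} × {51, 52} = {(β,51), (β,52), (γ,51), (γ,52), (δ,51), (δ,52)}
  {γ, δ} × {50, 51, 52} = {(γ,50), (γ,51), (γ,52), (δ,50), (δ,51), (δ,52)}
  {β, γ, δ} × {50, 51, 52} = {(β,50), (β,51), (β,52), (γ,50), (γ,51), (γ,52), (δ,50), (δ,51), (δ,52)}
These 29 distinct sets form the basis B.
Close under arbitrary unions to get τ_{X×Y}; counting gives |τ_{X×Y}| = 125.


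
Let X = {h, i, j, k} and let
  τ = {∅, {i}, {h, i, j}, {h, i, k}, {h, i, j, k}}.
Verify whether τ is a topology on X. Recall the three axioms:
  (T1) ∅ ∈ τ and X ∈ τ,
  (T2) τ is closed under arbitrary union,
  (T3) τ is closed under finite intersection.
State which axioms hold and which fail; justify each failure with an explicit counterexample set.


τ is NOT a topology on X.

Axiom (T1): ∅ ∈ τ? Yes; X ∈ τ? Yes.
Axiom (T2/T3): check pairwise unions and intersections of members of τ.
Counterexample for (T3): {h, i, j} ∩ {h, i, k} = {h, i} ∉ τ. Therefore τ is NOT a topology.


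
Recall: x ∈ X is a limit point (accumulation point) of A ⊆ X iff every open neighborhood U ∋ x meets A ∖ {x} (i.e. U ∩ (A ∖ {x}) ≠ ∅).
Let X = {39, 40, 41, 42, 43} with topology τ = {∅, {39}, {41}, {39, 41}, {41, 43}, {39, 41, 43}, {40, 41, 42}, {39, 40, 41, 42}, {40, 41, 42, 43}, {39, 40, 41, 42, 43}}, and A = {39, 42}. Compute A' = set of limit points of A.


A' = {40}

For each x ∈ X, list the open sets U ∈ τ with x ∈ U, then check whether U ∩ (A ∖ {x}) ≠ ∅ for every such U.
  x = 39: open {39} ∋ x has {39} ∩ (A ∖ {39}) = ∅, so x is NOT a limit point.
  x = 40: opens ∋ x are {40, 41, 42}, {39, 40, 41, 42}, {40, 41, 42, 43}, {39, 40, 41, 42, 43}; each meets A ∖ {40}, so x IS a limit point.
  x = 41: open {41} ∋ x has {41} ∩ (A ∖ {41}) = ∅, so x is NOT a limit point.
  x = 42: open {40, 41, 42} ∋ x has {40, 41, 42} ∩ (A ∖ {42}) = ∅, so x is NOT a limit point.
  x = 43: open {41, 43} ∋ x has {41, 43} ∩ (A ∖ {43}) = ∅, so x is NOT a limit point.
Collecting: A' = {40}.


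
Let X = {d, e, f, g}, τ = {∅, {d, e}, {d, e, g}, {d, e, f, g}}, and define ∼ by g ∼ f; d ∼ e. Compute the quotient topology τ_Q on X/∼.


X/∼ = {[d=e], [f=g]}; |τ_Q| = 3.

Equivalence classes: [d=e], [f=g].
Quotient map π: X → X/∼ sends d ↦ [d=e], e ↦ [d=e], f ↦ [f=g], g ↦ [f=g].
For each subset V ⊆ X/∼, compute π^{-1}(V) ⊆ X and check whether π^{-1}(V) ∈ τ. V is open in τ_Q iff π^{-1}(V) ∈ τ.
  V = {}: π^{-1}(V) = ∅ ∈ τ ✓.
  V = {[d=e]}: π^{-1}(V) = {d, e} ∈ τ ✓.
  V = {[f=g]}: π^{-1}(V) = {f, g} ∉ τ ✗.
  V = {[d=e], [f=g]}: π^{-1}(V) = {d, e, f, g} ∈ τ ✓.
Open sets in the quotient: τ_Q = {{}, {[d=e]}, {[d=e], [f=g]}} (3 elements).


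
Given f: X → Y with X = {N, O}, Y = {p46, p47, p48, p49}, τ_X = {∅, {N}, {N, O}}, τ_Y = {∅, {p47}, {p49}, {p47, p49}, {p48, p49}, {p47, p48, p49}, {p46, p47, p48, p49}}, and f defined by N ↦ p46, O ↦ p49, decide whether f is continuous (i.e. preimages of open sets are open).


f is NOT continuous.

Compute f^{-1}(U) for each U ∈ τ_Y:
  U = ∅: f^{-1}(U) = ∅ ∈ τ_X ✓.
  U = {p47}: f^{-1}(U) = ∅ ∈ τ_X ✓.
  U = {p49}: f^{-1}(U) = {O} ∉ τ_X ✗.
  U = {p47, p49}: f^{-1}(U) = {O} ∉ τ_X ✗.
  U = {p48, p49}: f^{-1}(U) = {O} ∉ τ_X ✗.
  U = {p47, p48, p49}: f^{-1}(U) = {O} ∉ τ_X ✗.
  U = {p46, p47, p48, p49}: f^{-1}(U) = {N, O} ∈ τ_X ✓.
Found U = {p49} with f^{-1}(U) = {O} not in τ_X. Therefore f is NOT continuous.


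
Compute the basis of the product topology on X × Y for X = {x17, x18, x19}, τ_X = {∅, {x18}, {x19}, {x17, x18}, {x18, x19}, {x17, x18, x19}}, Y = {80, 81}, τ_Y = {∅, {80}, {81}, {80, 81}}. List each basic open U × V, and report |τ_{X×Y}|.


Basis B = {∅ × ∅, {x18} × {80}, {x18} × {81}, {x19} × {80}, {x19} × {81}, {x17, x18} × {80}, {x17, x18} × {81}, {x18} × {80, 81}, {x18, x19} × {80}, {x18, x19} × {81}, {x19} × {80, 81}, {x17, x18, x19} × {80}, {x17, x18, x19} × {81}, {x17, x18} × {80, 81}, {x18, x19} × {80, 81}, {x17, x18, x19} × {80, 81}}; |τ_{X×Y}| = 36.

Enumerate products U × V with U ∈ τ_X, V ∈ τ_Y (deduplicated):
  ∅ × ∅ = {} (∅)
  {x18} × {80} = {(x18,80)}
  {x18} × {81} = {(x18,81)}
  {x19} × {80} = {(x19,80)}
  {x19} × {81} = {(x19,81)}
  {x17, x18} × {80} = {(x17,80), (x18,80)}
  {x17, x18} × {81} = {(x17,81), (x18,81)}
  {x18} × {80, 81} = {(x18,80), (x18,81)}
  {x18, x19} × {80} = {(x18,80), (x19,80)}
  {x18, x19} × {81} = {(x18,81), (x19,81)}
  {x19} × {80, 81} = {(x19,80), (x19,81)}
  {x17, x18, x19} × {80} = {(x17,80), (x18,80), (x19,80)}
  {x17, x18, x19} × {81} = {(x17,81), (x18,81), (x19,81)}
  {x17, x18} × {80, 81} = {(x17,80), (x17,81), (x18,80), (x18,81)}
  {x18, x19} × {80, 81} = {(x18,80), (x18,81), (x19,80), (x19,81)}
  {x17, x18, x19} × {80, 81} = {(x17,80), (x17,81), (x18,80), (x18,81), (x19,80), (x19,81)}
These 16 distinct sets form the basis B.
Close under arbitrary unions to get τ_{X×Y}; counting gives |τ_{X×Y}| = 36.


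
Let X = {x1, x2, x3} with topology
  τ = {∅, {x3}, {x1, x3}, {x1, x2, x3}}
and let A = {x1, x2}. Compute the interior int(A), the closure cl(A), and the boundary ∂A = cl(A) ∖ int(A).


int(A) = ∅, cl(A) = {x1, x2}, ∂A = {x1, x2}.

Closed sets in (X, τ) are complements of opens:
  closed(X, τ) = {∅, {x2}, {x1, x2}, {x1, x2, x3}}.
int(A) = ⋃ {U ∈ τ : U ⊆ A}. Opens contained in A: ∅.
Taking the union of these: int(A) = ∅.
cl(A) = ⋂ {C closed : A ⊆ C}. Closed sets containing A: {x1, x2}, {x1, x2, x3}.
Intersecting these: cl(A) = {x1, x2}.
∂A = cl(A) ∖ int(A) = {x1, x2} ∖ ∅ = {x1, x2}.


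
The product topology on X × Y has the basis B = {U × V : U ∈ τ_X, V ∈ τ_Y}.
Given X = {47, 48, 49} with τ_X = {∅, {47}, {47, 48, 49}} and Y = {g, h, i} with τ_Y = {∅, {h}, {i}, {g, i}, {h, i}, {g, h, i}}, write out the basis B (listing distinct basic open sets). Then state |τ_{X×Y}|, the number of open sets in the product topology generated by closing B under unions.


Basis B = {∅ × ∅, {47} × {h}, {47} × {i}, {47} × {g, i}, {47} × {h, i}, {47} × {g, h, i}, {47, 48, 49} × {h}, {47, 48, 49} × {i}, {47, 48, 49} × {g, i}, {47, 48, 49} × {h, i}, {47, 48, 49} × {g, h, i}}; |τ_{X×Y}| = 18.

Enumerate products U × V with U ∈ τ_X, V ∈ τ_Y (deduplicated):
  ∅ × ∅ = {} (∅)
  {47} × {h} = {(47,h)}
  {47} × {i} = {(47,i)}
  {47} × {g, i} = {(47,g), (47,i)}
  {47} × {h, i} = {(47,h), (47,i)}
  {47} × {g, h, i} = {(47,g), (47,h), (47,i)}
  {47, 48, 49} × {h} = {(47,h), (48,h), (49,h)}
  {47, 48, 49} × {i} = {(47,i), (48,i), (49,i)}
  {47, 48, 49} × {g, i} = {(47,g), (47,i), (48,g), (48,i), (49,g), (49,i)}
  {47, 48, 49} × {h, i} = {(47,h), (47,i), (48,h), (48,i), (49,h), (49,i)}
  {47, 48, 49} × {g, h, i} = {(47,g), (47,h), (47,i), (48,g), (48,h), (48,i), (49,g), (49,h), (49,i)}
These 11 distinct sets form the basis B.
Close under arbitrary unions to get τ_{X×Y}; counting gives |τ_{X×Y}| = 18.


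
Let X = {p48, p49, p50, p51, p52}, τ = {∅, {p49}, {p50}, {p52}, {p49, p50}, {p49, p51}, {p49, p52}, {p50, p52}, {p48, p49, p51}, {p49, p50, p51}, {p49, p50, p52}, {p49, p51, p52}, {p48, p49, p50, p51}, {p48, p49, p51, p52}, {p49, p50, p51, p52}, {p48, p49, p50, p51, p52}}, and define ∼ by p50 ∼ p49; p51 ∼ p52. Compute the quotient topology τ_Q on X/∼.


X/∼ = {[p48], [p49=p50], [p51=p52]}; |τ_Q| = 4.

Equivalence classes: [p48], [p49=p50], [p51=p52].
Quotient map π: X → X/∼ sends p48 ↦ [p48], p49 ↦ [p49=p50], p50 ↦ [p49=p50], p51 ↦ [p51=p52], p52 ↦ [p51=p52].
For each subset V ⊆ X/∼, compute π^{-1}(V) ⊆ X and check whether π^{-1}(V) ∈ τ. V is open in τ_Q iff π^{-1}(V) ∈ τ.
  V = {}: π^{-1}(V) = ∅ ∈ τ ✓.
  V = {[p48]}: π^{-1}(V) = {p48} ∉ τ ✗.
  V = {[p49=p50]}: π^{-1}(V) = {p49, p50} ∈ τ ✓.
  V = {[p48], [p49=p50]}: π^{-1}(V) = {p48, p49, p50} ∉ τ ✗.
  V = {[p51=p52]}: π^{-1}(V) = {p51, p52} ∉ τ ✗.
  V = {[p48], [p51=p52]}: π^{-1}(V) = {p48, p51, p52} ∉ τ ✗.
  V = {[p49=p50], [p51=p52]}: π^{-1}(V) = {p49, p50, p51, p52} ∈ τ ✓.
  V = {[p48], [p49=p50], [p51=p52]}: π^{-1}(V) = {p48, p49, p50, p51, p52} ∈ τ ✓.
Open sets in the quotient: τ_Q = {{}, {[p49=p50]}, {[p49=p50], [p51=p52]}, {[p48], [p49=p50], [p51=p52]}} (4 elements).


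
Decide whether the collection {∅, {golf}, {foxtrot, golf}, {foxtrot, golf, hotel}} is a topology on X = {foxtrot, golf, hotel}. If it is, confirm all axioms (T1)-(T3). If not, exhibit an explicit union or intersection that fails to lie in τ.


τ IS a topology on X.

Axiom (T1): ∅ ∈ τ? Yes; X ∈ τ? Yes.
Axiom (T2/T3): check pairwise unions and intersections of members of τ.
All pairwise intersections and unions checked — each lies in τ. Therefore τ satisfies (T1), (T2), (T3): it IS a topology on X.


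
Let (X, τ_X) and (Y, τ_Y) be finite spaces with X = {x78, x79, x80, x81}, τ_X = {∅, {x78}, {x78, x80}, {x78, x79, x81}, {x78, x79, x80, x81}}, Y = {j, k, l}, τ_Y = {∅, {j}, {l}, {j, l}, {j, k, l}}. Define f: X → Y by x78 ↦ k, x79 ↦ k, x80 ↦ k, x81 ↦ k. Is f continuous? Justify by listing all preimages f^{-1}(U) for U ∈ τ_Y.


f IS continuous.

Compute f^{-1}(U) for each U ∈ τ_Y:
  U = ∅: f^{-1}(U) = ∅ ∈ τ_X ✓.
  U = {j}: f^{-1}(U) = ∅ ∈ τ_X ✓.
  U = {l}: f^{-1}(U) = ∅ ∈ τ_X ✓.
  U = {j, l}: f^{-1}(U) = ∅ ∈ τ_X ✓.
  U = {j, k, l}: f^{-1}(U) = {x78, x79, x80, x81} ∈ τ_X ✓.
Every preimage lies in τ_X, so f IS continuous.


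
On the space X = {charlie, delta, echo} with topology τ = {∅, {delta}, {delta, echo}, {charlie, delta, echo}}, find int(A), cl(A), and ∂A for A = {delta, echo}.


int(A) = {delta, echo}, cl(A) = {charlie, delta, echo}, ∂A = {charlie}.

Closed sets in (X, τ) are complements of opens:
  closed(X, τ) = {∅, {charlie}, {charlie, echo}, {charlie, delta, echo}}.
int(A) = ⋃ {U ∈ τ : U ⊆ A}. Opens contained in A: ∅, {delta}, {delta, echo}.
Taking the union of these: int(A) = {delta, echo}.
cl(A) = ⋂ {C closed : A ⊆ C}. Closed sets containing A: {charlie, delta, echo}.
Intersecting these: cl(A) = {charlie, delta, echo}.
∂A = cl(A) ∖ int(A) = {charlie, delta, echo} ∖ {delta, echo} = {charlie}.


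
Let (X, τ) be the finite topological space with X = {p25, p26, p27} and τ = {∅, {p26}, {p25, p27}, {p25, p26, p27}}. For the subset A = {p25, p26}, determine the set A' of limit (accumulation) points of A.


A' = {p27}

For each x ∈ X, list the open sets U ∈ τ with x ∈ U, then check whether U ∩ (A ∖ {x}) ≠ ∅ for every such U.
  x = p25: open {p25, p27} ∋ x has {p25, p27} ∩ (A ∖ {p25}) = ∅, so x is NOT a limit point.
  x = p26: open {p26} ∋ x has {p26} ∩ (A ∖ {p26}) = ∅, so x is NOT a limit point.
  x = p27: opens ∋ x are {p25, p27}, {p25, p26, p27}; each meets A ∖ {p27}, so x IS a limit point.
Collecting: A' = {p27}.


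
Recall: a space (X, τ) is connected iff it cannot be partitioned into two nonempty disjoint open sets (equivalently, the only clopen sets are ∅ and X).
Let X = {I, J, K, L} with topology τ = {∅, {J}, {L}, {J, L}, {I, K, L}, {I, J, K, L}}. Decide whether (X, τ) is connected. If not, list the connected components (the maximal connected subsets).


(X, τ) is disconnected; components = [{J}, {I, K, L}].

Find clopen sets (U ∈ τ with X ∖ U ∈ τ):
  U = ∅, X ∖ U = {I, J, K, L} — both open, so U is clopen.
  U = {J}, X ∖ U = {I, K, L} — both open, so U is clopen.
  U = {I, K, L}, X ∖ U = {J} — both open, so U is clopen.
  U = {I, J, K, L}, X ∖ U = ∅ — both open, so U is clopen.
Nontrivial clopen(s) exist: e.g. {I, K, L}. So (X, τ) is disconnected.
Compute connected components by grouping points that agree on all clopens:
  component: {J}
  component: {I, K, L}


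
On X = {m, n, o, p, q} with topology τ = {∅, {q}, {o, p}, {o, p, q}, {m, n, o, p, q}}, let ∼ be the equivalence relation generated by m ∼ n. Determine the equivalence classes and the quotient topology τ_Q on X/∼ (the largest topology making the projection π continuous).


X/∼ = {[m=n], [o], [p], [q]}; |τ_Q| = 5.

Equivalence classes: [m=n], [o], [p], [q].
Quotient map π: X → X/∼ sends m ↦ [m=n], n ↦ [m=n], o ↦ [o], p ↦ [p], q ↦ [q].
For each subset V ⊆ X/∼, compute π^{-1}(V) ⊆ X and check whether π^{-1}(V) ∈ τ. V is open in τ_Q iff π^{-1}(V) ∈ τ.
  V = {}: π^{-1}(V) = ∅ ∈ τ ✓.
  V = {[m=n]}: π^{-1}(V) = {m, n} ∉ τ ✗.
  V = {[o]}: π^{-1}(V) = {o} ∉ τ ✗.
  V = {[m=n], [o]}: π^{-1}(V) = {m, n, o} ∉ τ ✗.
  V = {[p]}: π^{-1}(V) = {p} ∉ τ ✗.
  V = {[m=n], [p]}: π^{-1}(V) = {m, n, p} ∉ τ ✗.
  V = {[o], [p]}: π^{-1}(V) = {o, p} ∈ τ ✓.
  V = {[m=n], [o], [p]}: π^{-1}(V) = {m, n, o, p} ∉ τ ✗.
  V = {[q]}: π^{-1}(V) = {q} ∈ τ ✓.
  V = {[m=n], [q]}: π^{-1}(V) = {m, n, q} ∉ τ ✗.
  V = {[o], [q]}: π^{-1}(V) = {o, q} ∉ τ ✗.
  V = {[m=n], [o], [q]}: π^{-1}(V) = {m, n, o, q} ∉ τ ✗.
  V = {[p], [q]}: π^{-1}(V) = {p, q} ∉ τ ✗.
  V = {[m=n], [p], [q]}: π^{-1}(V) = {m, n, p, q} ∉ τ ✗.
  V = {[o], [p], [q]}: π^{-1}(V) = {o, p, q} ∈ τ ✓.
  V = {[m=n], [o], [p], [q]}: π^{-1}(V) = {m, n, o, p, q} ∈ τ ✓.
Open sets in the quotient: τ_Q = {{}, {[o], [p]}, {[q]}, {[o], [p], [q]}, {[m=n], [o], [p], [q]}} (5 elements).


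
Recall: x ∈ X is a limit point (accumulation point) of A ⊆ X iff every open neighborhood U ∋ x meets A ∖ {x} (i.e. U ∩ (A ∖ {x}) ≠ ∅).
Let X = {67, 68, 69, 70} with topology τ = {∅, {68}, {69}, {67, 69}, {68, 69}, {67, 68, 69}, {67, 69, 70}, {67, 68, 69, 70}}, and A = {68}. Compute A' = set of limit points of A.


A' = ∅

For each x ∈ X, list the open sets U ∈ τ with x ∈ U, then check whether U ∩ (A ∖ {x}) ≠ ∅ for every such U.
  x = 67: open {67, 69} ∋ x has {67, 69} ∩ (A ∖ {67}) = ∅, so x is NOT a limit point.
  x = 68: open {68} ∋ x has {68} ∩ (A ∖ {68}) = ∅, so x is NOT a limit point.
  x = 69: open {69} ∋ x has {69} ∩ (A ∖ {69}) = ∅, so x is NOT a limit point.
  x = 70: open {67, 69, 70} ∋ x has {67, 69, 70} ∩ (A ∖ {70}) = ∅, so x is NOT a limit point.
Collecting: A' = ∅.


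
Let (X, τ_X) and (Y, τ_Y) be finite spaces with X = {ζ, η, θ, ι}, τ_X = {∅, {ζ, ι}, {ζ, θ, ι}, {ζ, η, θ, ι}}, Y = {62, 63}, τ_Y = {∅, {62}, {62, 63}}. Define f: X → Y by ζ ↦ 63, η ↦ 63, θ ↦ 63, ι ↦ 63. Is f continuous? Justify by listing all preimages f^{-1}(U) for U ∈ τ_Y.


f IS continuous.

Compute f^{-1}(U) for each U ∈ τ_Y:
  U = ∅: f^{-1}(U) = ∅ ∈ τ_X ✓.
  U = {62}: f^{-1}(U) = ∅ ∈ τ_X ✓.
  U = {62, 63}: f^{-1}(U) = {ζ, η, θ, ι} ∈ τ_X ✓.
Every preimage lies in τ_X, so f IS continuous.


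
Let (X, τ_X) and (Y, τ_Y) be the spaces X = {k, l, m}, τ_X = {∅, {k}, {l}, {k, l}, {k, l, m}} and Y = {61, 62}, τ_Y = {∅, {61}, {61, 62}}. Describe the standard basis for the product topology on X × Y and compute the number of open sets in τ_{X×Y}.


Basis B = {∅ × ∅, {k} × {61}, {l} × {61}, {k} × {61, 62}, {k, l} × {61}, {l} × {61, 62}, {k, l, m} × {61}, {k, l} × {61, 62}, {k, l, m} × {61, 62}}; |τ_{X×Y}| = 14.

Enumerate products U × V with U ∈ τ_X, V ∈ τ_Y (deduplicated):
  ∅ × ∅ = {} (∅)
  {k} × {61} = {(k,61)}
  {l} × {61} = {(l,61)}
  {k} × {61, 62} = {(k,61), (k,62)}
  {k, l} × {61} = {(k,61), (l,61)}
  {l} × {61, 62} = {(l,61), (l,62)}
  {k, l, m} × {61} = {(k,61), (l,61), (m,61)}
  {k, l} × {61, 62} = {(k,61), (k,62), (l,61), (l,62)}
  {k, l, m} × {61, 62} = {(k,61), (k,62), (l,61), (l,62), (m,61), (m,62)}
These 9 distinct sets form the basis B.
Close under arbitrary unions to get τ_{X×Y}; counting gives |τ_{X×Y}| = 14.


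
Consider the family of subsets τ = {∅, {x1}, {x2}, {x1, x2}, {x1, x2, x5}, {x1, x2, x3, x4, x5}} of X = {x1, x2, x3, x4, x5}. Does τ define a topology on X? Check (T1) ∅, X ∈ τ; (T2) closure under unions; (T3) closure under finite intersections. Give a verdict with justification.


τ IS a topology on X.

Axiom (T1): ∅ ∈ τ? Yes; X ∈ τ? Yes.
Axiom (T2/T3): check pairwise unions and intersections of members of τ.
All pairwise intersections and unions checked — each lies in τ. Therefore τ satisfies (T1), (T2), (T3): it IS a topology on X.


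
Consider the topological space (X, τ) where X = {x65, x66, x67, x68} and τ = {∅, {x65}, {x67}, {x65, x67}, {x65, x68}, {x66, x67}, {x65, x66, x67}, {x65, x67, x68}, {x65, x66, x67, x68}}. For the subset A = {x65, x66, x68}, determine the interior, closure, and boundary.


int(A) = {x65, x68}, cl(A) = {x65, x66, x68}, ∂A = {x66}.

Closed sets in (X, τ) are complements of opens:
  closed(X, τ) = {∅, {x66}, {x68}, {x65, x68}, {x66, x67}, {x66, x68}, {x65, x66, x68}, {x66, x67, x68}, {x65, x66, x67, x68}}.
int(A) = ⋃ {U ∈ τ : U ⊆ A}. Opens contained in A: ∅, {x65}, {x65, x68}.
Taking the union of these: int(A) = {x65, x68}.
cl(A) = ⋂ {C closed : A ⊆ C}. Closed sets containing A: {x65, x66, x68}, {x65, x66, x67, x68}.
Intersecting these: cl(A) = {x65, x66, x68}.
∂A = cl(A) ∖ int(A) = {x65, x66, x68} ∖ {x65, x68} = {x66}.


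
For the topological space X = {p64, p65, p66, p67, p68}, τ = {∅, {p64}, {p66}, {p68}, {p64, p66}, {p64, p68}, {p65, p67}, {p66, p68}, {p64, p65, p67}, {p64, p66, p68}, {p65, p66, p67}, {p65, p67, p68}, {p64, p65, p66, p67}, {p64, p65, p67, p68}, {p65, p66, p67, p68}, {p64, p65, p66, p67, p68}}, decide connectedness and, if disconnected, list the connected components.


(X, τ) is disconnected; components = [{p64}, {p66}, {p68}, {p65, p67}].

Find clopen sets (U ∈ τ with X ∖ U ∈ τ):
  U = ∅, X ∖ U = {p64, p65, p66, p67, p68} — both open, so U is clopen.
  U = {p64}, X ∖ U = {p65, p66, p67, p68} — both open, so U is clopen.
  U = {p66}, X ∖ U = {p64, p65, p67, p68} — both open, so U is clopen.
  U = {p68}, X ∖ U = {p64, p65, p66, p67} — both open, so U is clopen.
  U = {p64, p66}, X ∖ U = {p65, p67, p68} — both open, so U is clopen.
  U = {p64, p68}, X ∖ U = {p65, p66, p67} — both open, so U is clopen.
  U = {p65, p67}, X ∖ U = {p64, p66, p68} — both open, so U is clopen.
  U = {p66, p68}, X ∖ U = {p64, p65, p67} — both open, so U is clopen.
  U = {p64, p65, p67}, X ∖ U = {p66, p68} — both open, so U is clopen.
  U = {p64, p66, p68}, X ∖ U = {p65, p67} — both open, so U is clopen.
  U = {p65, p66, p67}, X ∖ U = {p64, p68} — both open, so U is clopen.
  U = {p65, p67, p68}, X ∖ U = {p64, p66} — both open, so U is clopen.
  U = {p64, p65, p66, p67}, X ∖ U = {p68} — both open, so U is clopen.
  U = {p64, p65, p67, p68}, X ∖ U = {p66} — both open, so U is clopen.
  U = {p65, p66, p67, p68}, X ∖ U = {p64} — both open, so U is clopen.
  U = {p64, p65, p66, p67, p68}, X ∖ U = ∅ — both open, so U is clopen.
Nontrivial clopen(s) exist: e.g. {p64, p66}. So (X, τ) is disconnected.
Compute connected components by grouping points that agree on all clopens:
  component: {p64}
  component: {p66}
  component: {p68}
  component: {p65, p67}


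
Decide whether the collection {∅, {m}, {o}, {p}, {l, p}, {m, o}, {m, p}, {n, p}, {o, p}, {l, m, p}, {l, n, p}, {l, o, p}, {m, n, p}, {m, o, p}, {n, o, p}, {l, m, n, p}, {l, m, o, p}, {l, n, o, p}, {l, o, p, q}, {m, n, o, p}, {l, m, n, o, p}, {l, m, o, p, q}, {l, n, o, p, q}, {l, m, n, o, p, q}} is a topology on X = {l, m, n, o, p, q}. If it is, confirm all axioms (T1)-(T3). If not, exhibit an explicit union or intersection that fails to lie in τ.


τ IS a topology on X.

Axiom (T1): ∅ ∈ τ? Yes; X ∈ τ? Yes.
Axiom (T2/T3): check pairwise unions and intersections of members of τ.
All pairwise intersections and unions checked — each lies in τ. Therefore τ satisfies (T1), (T2), (T3): it IS a topology on X.


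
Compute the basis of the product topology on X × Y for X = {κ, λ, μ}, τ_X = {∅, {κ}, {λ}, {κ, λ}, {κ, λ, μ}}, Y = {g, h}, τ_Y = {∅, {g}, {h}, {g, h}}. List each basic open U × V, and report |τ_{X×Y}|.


Basis B = {∅ × ∅, {κ} × {g}, {κ} × {h}, {λ} × {g}, {λ} × {h}, {κ} × {g, h}, {κ, λ} × {g}, {κ, λ} × {h}, {λ} × {g, h}, {κ, λ, μ} × {g}, {κ, λ, μ} × {h}, {κ, λ} × {g, h}, {κ, λ, μ} × {g, h}}; |τ_{X×Y}| = 25.

Enumerate products U × V with U ∈ τ_X, V ∈ τ_Y (deduplicated):
  ∅ × ∅ = {} (∅)
  {κ} × {g} = {(κ,g)}
  {κ} × {h} = {(κ,h)}
  {λ} × {g} = {(λ,g)}
  {λ} × {h} = {(λ,h)}
  {κ} × {g, h} = {(κ,g), (κ,h)}
  {κ, λ} × {g} = {(κ,g), (λ,g)}
  {κ, λ} × {h} = {(κ,h), (λ,h)}
  {λ} × {g, h} = {(λ,g), (λ,h)}
  {κ, λ, μ} × {g} = {(κ,g), (λ,g), (μ,g)}
  {κ, λ, μ} × {h} = {(κ,h), (λ,h), (μ,h)}
  {κ, λ} × {g, h} = {(κ,g), (κ,h), (λ,g), (λ,h)}
  {κ, λ, μ} × {g, h} = {(κ,g), (κ,h), (λ,g), (λ,h), (μ,g), (μ,h)}
These 13 distinct sets form the basis B.
Close under arbitrary unions to get τ_{X×Y}; counting gives |τ_{X×Y}| = 25.


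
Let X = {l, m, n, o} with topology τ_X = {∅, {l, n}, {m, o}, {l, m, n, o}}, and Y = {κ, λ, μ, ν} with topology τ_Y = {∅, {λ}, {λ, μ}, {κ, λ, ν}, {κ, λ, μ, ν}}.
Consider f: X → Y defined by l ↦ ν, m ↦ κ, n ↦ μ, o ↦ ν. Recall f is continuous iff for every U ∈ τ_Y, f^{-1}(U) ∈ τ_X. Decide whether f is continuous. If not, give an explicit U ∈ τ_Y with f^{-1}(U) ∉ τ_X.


f is NOT continuous.

Compute f^{-1}(U) for each U ∈ τ_Y:
  U = ∅: f^{-1}(U) = ∅ ∈ τ_X ✓.
  U = {λ}: f^{-1}(U) = ∅ ∈ τ_X ✓.
  U = {λ, μ}: f^{-1}(U) = {n} ∉ τ_X ✗.
  U = {κ, λ, ν}: f^{-1}(U) = {l, m, o} ∉ τ_X ✗.
  U = {κ, λ, μ, ν}: f^{-1}(U) = {l, m, n, o} ∈ τ_X ✓.
Found U = {λ, μ} with f^{-1}(U) = {n} not in τ_X. Therefore f is NOT continuous.


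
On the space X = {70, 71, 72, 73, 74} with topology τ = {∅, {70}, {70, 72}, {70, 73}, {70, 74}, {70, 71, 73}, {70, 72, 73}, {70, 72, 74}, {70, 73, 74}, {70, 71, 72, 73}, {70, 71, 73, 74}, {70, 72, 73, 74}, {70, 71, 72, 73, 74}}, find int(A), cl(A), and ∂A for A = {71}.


int(A) = ∅, cl(A) = {71}, ∂A = {71}.

Closed sets in (X, τ) are complements of opens:
  closed(X, τ) = {∅, {71}, {72}, {74}, {71, 72}, {71, 73}, {71, 74}, {72, 74}, {71, 72, 73}, {71, 72, 74}, {71, 73, 74}, {71, 72, 73, 74}, {70, 71, 72, 73, 74}}.
int(A) = ⋃ {U ∈ τ : U ⊆ A}. Opens contained in A: ∅.
Taking the union of these: int(A) = ∅.
cl(A) = ⋂ {C closed : A ⊆ C}. Closed sets containing A: {71}, {71, 72}, {71, 73}, {71, 74}, {71, 72, 73}, {71, 72, 74}, {71, 73, 74}, {71, 72, 73, 74}, {70, 71, 72, 73, 74}.
Intersecting these: cl(A) = {71}.
∂A = cl(A) ∖ int(A) = {71} ∖ ∅ = {71}.


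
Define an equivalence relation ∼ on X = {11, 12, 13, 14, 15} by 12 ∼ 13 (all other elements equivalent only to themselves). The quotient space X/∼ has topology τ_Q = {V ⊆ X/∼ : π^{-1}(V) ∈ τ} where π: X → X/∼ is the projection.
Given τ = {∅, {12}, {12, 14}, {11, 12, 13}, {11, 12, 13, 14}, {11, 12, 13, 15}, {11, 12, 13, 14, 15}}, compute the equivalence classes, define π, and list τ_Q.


X/∼ = {[11], [12=13], [14], [15]}; |τ_Q| = 5.

Equivalence classes: [11], [12=13], [14], [15].
Quotient map π: X → X/∼ sends 11 ↦ [11], 12 ↦ [12=13], 13 ↦ [12=13], 14 ↦ [14], 15 ↦ [15].
For each subset V ⊆ X/∼, compute π^{-1}(V) ⊆ X and check whether π^{-1}(V) ∈ τ. V is open in τ_Q iff π^{-1}(V) ∈ τ.
  V = {}: π^{-1}(V) = ∅ ∈ τ ✓.
  V = {[11]}: π^{-1}(V) = {11} ∉ τ ✗.
  V = {[12=13]}: π^{-1}(V) = {12, 13} ∉ τ ✗.
  V = {[11], [12=13]}: π^{-1}(V) = {11, 12, 13} ∈ τ ✓.
  V = {[14]}: π^{-1}(V) = {14} ∉ τ ✗.
  V = {[11], [14]}: π^{-1}(V) = {11, 14} ∉ τ ✗.
  V = {[12=13], [14]}: π^{-1}(V) = {12, 13, 14} ∉ τ ✗.
  V = {[11], [12=13], [14]}: π^{-1}(V) = {11, 12, 13, 14} ∈ τ ✓.
  V = {[15]}: π^{-1}(V) = {15} ∉ τ ✗.
  V = {[11], [15]}: π^{-1}(V) = {11, 15} ∉ τ ✗.
  V = {[12=13], [15]}: π^{-1}(V) = {12, 13, 15} ∉ τ ✗.
  V = {[11], [12=13], [15]}: π^{-1}(V) = {11, 12, 13, 15} ∈ τ ✓.
  V = {[14], [15]}: π^{-1}(V) = {14, 15} ∉ τ ✗.
  V = {[11], [14], [15]}: π^{-1}(V) = {11, 14, 15} ∉ τ ✗.
  V = {[12=13], [14], [15]}: π^{-1}(V) = {12, 13, 14, 15} ∉ τ ✗.
  V = {[11], [12=13], [14], [15]}: π^{-1}(V) = {11, 12, 13, 14, 15} ∈ τ ✓.
Open sets in the quotient: τ_Q = {{}, {[11], [12=13]}, {[11], [12=13], [14]}, {[11], [12=13], [15]}, {[11], [12=13], [14], [15]}} (5 elements).


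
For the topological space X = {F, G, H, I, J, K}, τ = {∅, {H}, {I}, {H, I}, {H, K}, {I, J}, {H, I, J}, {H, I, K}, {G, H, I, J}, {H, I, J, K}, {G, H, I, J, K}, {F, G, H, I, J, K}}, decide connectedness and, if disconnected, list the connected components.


(X, τ) is connected.

Find clopen sets (U ∈ τ with X ∖ U ∈ τ):
  U = ∅, X ∖ U = {F, G, H, I, J, K} — both open, so U is clopen.
  U = {F, G, H, I, J, K}, X ∖ U = ∅ — both open, so U is clopen.
Only trivial clopens (∅ and X) exist, so (X, τ) is connected.
Compute connected components by grouping points that agree on all clopens:
  component: {F, G, H, I, J, K}


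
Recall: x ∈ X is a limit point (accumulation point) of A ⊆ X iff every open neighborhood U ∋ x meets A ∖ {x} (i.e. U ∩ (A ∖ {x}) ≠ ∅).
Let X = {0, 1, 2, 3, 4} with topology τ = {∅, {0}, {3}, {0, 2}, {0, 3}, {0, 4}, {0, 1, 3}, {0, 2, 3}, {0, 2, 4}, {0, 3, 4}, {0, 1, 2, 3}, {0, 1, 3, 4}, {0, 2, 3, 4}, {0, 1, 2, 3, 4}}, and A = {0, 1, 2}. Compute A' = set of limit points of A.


A' = {1, 2, 4}

For each x ∈ X, list the open sets U ∈ τ with x ∈ U, then check whether U ∩ (A ∖ {x}) ≠ ∅ for every such U.
  x = 0: open {0} ∋ x has {0} ∩ (A ∖ {0}) = ∅, so x is NOT a limit point.
  x = 1: opens ∋ x are {0, 1, 3}, {0, 1, 2, 3}, {0, 1, 3, 4}, {0, 1, 2, 3, 4}; each meets A ∖ {1}, so x IS a limit point.
  x = 2: opens ∋ x are {0, 2}, {0, 2, 3}, {0, 2, 4}, {0, 1, 2, 3}, {0, 2, 3, 4}, {0, 1, 2, 3, 4}; each meets A ∖ {2}, so x IS a limit point.
  x = 3: open {3} ∋ x has {3} ∩ (A ∖ {3}) = ∅, so x is NOT a limit point.
  x = 4: opens ∋ x are {0, 4}, {0, 2, 4}, {0, 3, 4}, {0, 1, 3, 4}, {0, 2, 3, 4}, {0, 1, 2, 3, 4}; each meets A ∖ {4}, so x IS a limit point.
Collecting: A' = {1, 2, 4}.


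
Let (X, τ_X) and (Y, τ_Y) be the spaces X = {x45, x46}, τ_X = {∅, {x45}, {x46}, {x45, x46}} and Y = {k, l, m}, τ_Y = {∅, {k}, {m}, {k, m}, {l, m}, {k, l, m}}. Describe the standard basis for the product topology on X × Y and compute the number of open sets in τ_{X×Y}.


Basis B = {∅ × ∅, {x45} × {k}, {x45} × {m}, {x46} × {k}, {x46} × {m}, {x45} × {k, m}, {x45, x46} × {k}, {x45} × {l, m}, {x45, x46} × {m}, {x46} × {k, m}, {x46} × {l, m}, {x45} × {k, l, m}, {x46} × {k, l, m}, {x45, x46} × {k, m}, {x45, x46} × {l, m}, {x45, x46} × {k, l, m}}; |τ_{X×Y}| = 36.

Enumerate products U × V with U ∈ τ_X, V ∈ τ_Y (deduplicated):
  ∅ × ∅ = {} (∅)
  {x45} × {k} = {(x45,k)}
  {x45} × {m} = {(x45,m)}
  {x46} × {k} = {(x46,k)}
  {x46} × {m} = {(x46,m)}
  {x45} × {k, m} = {(x45,k), (x45,m)}
  {x45, x46} × {k} = {(x45,k), (x46,k)}
  {x45} × {l, m} = {(x45,l), (x45,m)}
  {x45, x46} × {m} = {(x45,m), (x46,m)}
  {x46} × {k, m} = {(x46,k), (x46,m)}
  {x46} × {l, m} = {(x46,l), (x46,m)}
  {x45} × {k, l, m} = {(x45,k), (x45,l), (x45,m)}
  {x46} × {k, l, m} = {(x46,k), (x46,l), (x46,m)}
  {x45, x46} × {k, m} = {(x45,k), (x45,m), (x46,k), (x46,m)}
  {x45, x46} × {l, m} = {(x45,l), (x45,m), (x46,l), (x46,m)}
  {x45, x46} × {k, l, m} = {(x45,k), (x45,l), (x45,m), (x46,k), (x46,l), (x46,m)}
These 16 distinct sets form the basis B.
Close under arbitrary unions to get τ_{X×Y}; counting gives |τ_{X×Y}| = 36.
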